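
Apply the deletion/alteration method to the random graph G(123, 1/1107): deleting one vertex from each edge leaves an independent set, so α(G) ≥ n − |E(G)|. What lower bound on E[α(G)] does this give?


E[|E(G)|] = C(123, 2)·p = 7503 · (1/1107) = 61/9.
E[α(G)] ≥ n − E[|E(G)|] = 123 − 61/9 = 1046/9.
Numerically: ≈ 116.22222.
(This is only a lower bound; the true E[α(G)] may be larger.)

E[α(G)] ≥ 1046/9 ≈ 116.22222.


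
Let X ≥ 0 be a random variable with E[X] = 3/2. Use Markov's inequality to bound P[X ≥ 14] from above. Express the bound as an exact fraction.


μ = E[X] = 3/2, a = 14.
Markov: P[X ≥ 14] ≤ μ/a = (3/2)/14 = 3/28.
Numerically: ≈ 0.107143.
(Since a = 14 > μ = 1.500000, the bound 3/28 is < 1 and informative.)

P[X ≥ 14] ≤ 3/28 ≈ 0.107143.


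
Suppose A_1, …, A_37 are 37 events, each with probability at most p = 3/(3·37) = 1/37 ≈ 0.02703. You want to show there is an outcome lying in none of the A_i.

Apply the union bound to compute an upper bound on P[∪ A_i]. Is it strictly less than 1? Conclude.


Union bound: P[∪_{i=1}^{37} A_i] ≤ Σ_i P[A_i] ≤ 37·p = 37·(1/37) = 1.
Numerically: 1 ≈ 1.00000.
Is 1 < 1? NO.
Since the bound 1 is ≥ 1, the union bound is uninformative here; it does NOT by itself certify existence.

37·p = 1 ≈ 1.00000; existence NOT certified by the union bound.


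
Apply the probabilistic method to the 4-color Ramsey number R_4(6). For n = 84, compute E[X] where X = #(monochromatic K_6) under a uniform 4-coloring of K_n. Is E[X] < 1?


E[X] = C(84, 6) · 4^{1 − 15} = 406481544 · 4^{−14} = 406481544/268435456.
As a reduced fraction: E[X] = 50810193/33554432 ≈ 1.5142618.
Is E[X] < 1? NO.
Since E[X] ≥ 1, the first-moment bound is inconclusive at n = 84; it does NOT by itself certify R_4(6) > 84.

E[X] = 50810193/33554432 ≈ 1.5142618; E[X] ≥ 1; first-moment method inconclusive here.


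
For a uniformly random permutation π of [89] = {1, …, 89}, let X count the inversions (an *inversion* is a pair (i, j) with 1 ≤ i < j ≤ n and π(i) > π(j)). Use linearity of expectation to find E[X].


Write X = Σ X_I over the C(89, 2) = 3916 pairs i < j, with X_I the indicator of one inversion.
There are 3916 indicators.
For each fixed pair i < j, the values π(i) and π(j) are two distinct elements of {1, …, 89} in uniformly random order; by symmetry P[π(i) > π(j)] = 1/2.
By linearity: E[X] = 3916 · (1/2) = C(89, 2) · (1/2) = 3916/2 = 1958 ≈ 1958.000.

E[X] = 1958 = 1958.000.


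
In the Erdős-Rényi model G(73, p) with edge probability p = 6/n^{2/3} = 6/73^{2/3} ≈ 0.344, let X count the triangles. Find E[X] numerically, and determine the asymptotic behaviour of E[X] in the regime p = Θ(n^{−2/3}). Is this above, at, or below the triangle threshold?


Number of potential triangles: C(73, 3) = 62196.
Each occurs with probability p³ ≈ (0.344)³ ≈ 4.05329e-02.
By linearity: E[X] = C(73, 3)·p³ ≈ 62196 · 4.05329e-02 ≈ 2520.986.
Since α = 2/3 < 1, p = c/n^{2/3} ≫ 1/n is above the triangle threshold p ~ 1/n. Asymptotically E[X] ~ (c³/6)·n^{3(1−α)} = (6³/6)·n^{1} → ∞; triangles are abundant w.h.p.

E[X] ≈ 2520.986; in regime p = Θ(1/n^{2/3}) E[X] diverges (above the triangle threshold p ~ 1/n).


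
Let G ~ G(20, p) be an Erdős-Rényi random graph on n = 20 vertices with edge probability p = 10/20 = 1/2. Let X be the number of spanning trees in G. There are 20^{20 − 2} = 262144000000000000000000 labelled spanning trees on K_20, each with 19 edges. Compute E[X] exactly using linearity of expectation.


K_20 has 20^{20 − 2} = 262144000000000000000000 labelled spanning trees.
For each such spanning tree H, let X_H = 1 if all 19 edges of H are present in G. Then P[X_H = 1] = p^{19} = (1/2)^{19} = 1/524288.
Summing the indicators: E[X] = Σ_H E[X_H] = 262144000000000000000000 · p^{19} = 262144000000000000000000 · 1/524288 = 500000000000000000.
Numerically: E[X] ≈ 5e+17.

E[X] = 262144000000000000000000 · (1/2)^{19} = 500000000000000000 ≈ 5e+17.


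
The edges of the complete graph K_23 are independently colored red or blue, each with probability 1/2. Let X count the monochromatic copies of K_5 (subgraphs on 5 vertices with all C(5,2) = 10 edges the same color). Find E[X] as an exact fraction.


Let X = Σ_S X_S over the C(23, 5) = 33649 subsets S of size 5, where X_S = 1 if the K_5 on S is monochromatic.
For a fixed S, the K_5 on S has C(5, 2) = 10 edges. P[all 10 edges red] = (1/2)^10, and likewise for blue, so P[monochromatic] = 2·(1/2)^10 = 2^{1 − 10} = 1/512.
By linearity of expectation: E[X] = C(23, 5) · 2^{1 − 10} = 33649 · 1/512 = 33649/512.
Numerically: E[X] ≈ 65.721.

E[X] = C(23,5)·2^(1−C(5,2)) = 33649/512 ≈ 65.721.


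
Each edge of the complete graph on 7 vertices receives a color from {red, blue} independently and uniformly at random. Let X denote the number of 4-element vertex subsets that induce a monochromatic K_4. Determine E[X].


Let X = Σ_S X_S over the C(7, 4) = 35 subsets S of size 4, where X_S = 1 if the K_4 on S is monochromatic.
For a fixed S, the K_4 on S has C(4, 2) = 6 edges. P[all 6 edges red] = (1/2)^6, and likewise for blue, so P[monochromatic] = 2·(1/2)^6 = 2^{1 − 6} = 1/32.
By linearity of expectation: E[X] = C(7, 4) · 2^{1 − 6} = 35 · 1/32 = 35/32.
Numerically: E[X] ≈ 1.093750.

E[X] = C(7,4)·2^(1−C(4,2)) = 35/32 ≈ 1.093750.


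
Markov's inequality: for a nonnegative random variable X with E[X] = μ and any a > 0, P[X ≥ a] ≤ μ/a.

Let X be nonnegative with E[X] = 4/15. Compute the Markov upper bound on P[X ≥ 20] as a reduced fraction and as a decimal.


μ = E[X] = 4/15, a = 20.
Markov: P[X ≥ 20] ≤ μ/a = (4/15)/20 = 1/75.
Numerically: ≈ 0.013333.
(Since a = 20 > μ = 0.266667, the bound 1/75 is < 1 and informative.)

P[X ≥ 20] ≤ 1/75 ≈ 0.013333.


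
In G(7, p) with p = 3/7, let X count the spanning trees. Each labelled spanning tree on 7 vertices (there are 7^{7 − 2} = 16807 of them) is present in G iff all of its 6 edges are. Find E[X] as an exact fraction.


K_7 has 7^{7 − 2} = 16807 labelled spanning trees.
For each such spanning tree H, let X_H = 1 if all 6 edges of H are present in G. Then P[X_H = 1] = p^{6} = (3/7)^{6} = 729/117649.
By linearity of expectation: E[X] = Σ_H E[X_H] = 16807 · p^{6} = 16807 · 729/117649 = 729/7.
Numerically: E[X] ≈ 104.14.

E[X] = 16807 · (3/7)^{6} = 729/7 ≈ 104.14.


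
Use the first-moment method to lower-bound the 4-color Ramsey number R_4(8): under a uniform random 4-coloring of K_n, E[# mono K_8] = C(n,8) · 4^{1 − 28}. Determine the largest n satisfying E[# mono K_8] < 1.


We need C(n, 8) · 4^{1 − 28} < 1, i.e. C(n, 8) < 4^{28 − 1} = 18014398509481984.
Check values of n near the boundary:
  n = 404: C(404, 8) = 16415071523485570; 16415071523485570 < 18014398509481984? YES
  n = 405: C(405, 8) = 16745853821188050; 16745853821188050 < 18014398509481984? YES
  n = 406: C(406, 8) = 17082453897995850; 17082453897995850 < 18014398509481984? YES
  n = 407: C(407, 8) = 17424959239309050; 17424959239309050 < 18014398509481984? YES
  n = 408: C(408, 8) = 17773458424095231; 17773458424095231 < 18014398509481984? YES
  n = 409: C(409, 8) = 18128041135797879; 18128041135797879 < 18014398509481984? NO
  n = 410: C(410, 8) = 18488798173326195; 18488798173326195 < 18014398509481984? NO
  n = 411: C(411, 8) = 18855821462126715; 18855821462126715 < 18014398509481984? NO
The largest n with C(n, 8) < 18014398509481984 is n = 408 (where E[X] = 17773458424095231/18014398509481984 ≈ 0.987). Hence R_4(8) > 408, i.e. R_4(8) ≥ 409.

Largest n = 408; hence R_4(8) > 408.


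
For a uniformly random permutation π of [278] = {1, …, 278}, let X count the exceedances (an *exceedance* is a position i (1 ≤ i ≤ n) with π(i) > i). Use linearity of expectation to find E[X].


Write X = Σ_{i=1}^{278} X_i, where X_i = 1_{π(i) > i}.
For each fixed i, π(i) is uniform over {1, …, 278} (marginal of a uniform permutation), so P[π(i) > i] = (n − i)/n. Summing: Σ_{i=1}^{278} (n − i)/n = (0 + 1 + … + 277)/278 = 278(278 − 1)/(2·278) = (278 − 1)/2.
Hence E[X] = Σ_{i=1}^{278} (278 − i)/278 = 277/2 ≈ 138.500.

E[X] = 277/2 = 138.500.


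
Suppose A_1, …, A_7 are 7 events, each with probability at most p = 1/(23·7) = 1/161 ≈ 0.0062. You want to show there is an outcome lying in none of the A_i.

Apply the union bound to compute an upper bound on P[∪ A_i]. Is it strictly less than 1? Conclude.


Union bound: P[∪_{i=1}^{7} A_i] ≤ Σ_i P[A_i] ≤ 7·p = 7·(1/161) = 1/23.
Numerically: 1/23 ≈ 0.0435.
Is 1/23 < 1? YES.
Since P[∪ A_i] ≤ 1/23 < 1, the complement has P[∩ A_i^c] ≥ 1 − 1/23 = 22/23 > 0, so some outcome avoids every A_i.

7·p = 1/23 ≈ 0.0435; existence CERTIFIED by the union bound.


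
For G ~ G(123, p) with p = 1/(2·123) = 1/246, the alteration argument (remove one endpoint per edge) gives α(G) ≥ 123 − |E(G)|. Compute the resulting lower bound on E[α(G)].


E[|E(G)|] = C(123, 2)·p = 7503 · (1/246) = 61/2.
E[α(G)] ≥ n − E[|E(G)|] = 123 − 61/2 = 185/2.
Numerically: ≈ 92.5000.
(This is only a lower bound; the true E[α(G)] may be larger.)

E[α(G)] ≥ 185/2 ≈ 92.5000.


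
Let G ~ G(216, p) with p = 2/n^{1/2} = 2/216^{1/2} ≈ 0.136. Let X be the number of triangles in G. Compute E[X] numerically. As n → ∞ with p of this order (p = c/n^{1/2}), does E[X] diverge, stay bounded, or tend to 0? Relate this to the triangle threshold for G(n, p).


Number of potential triangles: C(216, 3) = 1656360.
Each occurs with probability p³ ≈ (0.136)³ ≈ 2.52005e-03.
By linearity: E[X] = C(216, 3)·p³ ≈ 1656360 · 2.52005e-03 ≈ 4174.112.
Since α = 1/2 < 1, p = c/n^{1/2} ≫ 1/n is above the triangle threshold p ~ 1/n. Asymptotically E[X] ~ (c³/6)·n^{3(1−α)} = (2³/6)·n^{1.5} → ∞; triangles are abundant w.h.p.

E[X] ≈ 4174.112; in regime p = Θ(1/n^{1/2}) E[X] diverges (above the triangle threshold p ~ 1/n).


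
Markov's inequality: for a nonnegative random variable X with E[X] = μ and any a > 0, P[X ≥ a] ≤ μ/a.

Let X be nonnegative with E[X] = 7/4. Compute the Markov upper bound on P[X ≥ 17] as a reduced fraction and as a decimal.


μ = E[X] = 7/4, a = 17.
Markov: P[X ≥ 17] ≤ μ/a = (7/4)/17 = 7/68.
Numerically: ≈ 0.10294.
(Since a = 17 > μ = 1.75000, the bound 7/68 is < 1 and informative.)

P[X ≥ 17] ≤ 7/68 ≈ 0.10294.


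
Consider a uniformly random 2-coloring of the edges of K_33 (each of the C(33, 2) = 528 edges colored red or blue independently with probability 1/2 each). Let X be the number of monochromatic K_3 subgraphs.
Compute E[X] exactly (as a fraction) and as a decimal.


Let X = Σ_S X_S over the C(33, 3) = 5456 subsets S of size 3, where X_S = 1 if the K_3 on S is monochromatic.
For a fixed S, the K_3 on S has C(3, 2) = 3 edges. P[all 3 edges red] = (1/2)^3, and likewise for blue, so P[monochromatic] = 2·(1/2)^3 = 2^{1 − 3} = 1/4.
By linearity of expectation: E[X] = C(33, 3) · 2^{1 − 3} = 5456 · 1/4 = 1364.
Numerically: E[X] ≈ 1364.0000.

E[X] = C(33,3)·2^(1−C(3,2)) = 1364 ≈ 1364.0000.


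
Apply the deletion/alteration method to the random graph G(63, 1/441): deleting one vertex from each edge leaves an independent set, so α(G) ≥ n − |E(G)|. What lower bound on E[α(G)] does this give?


E[|E(G)|] = C(63, 2)·p = 1953 · (1/441) = 31/7.
E[α(G)] ≥ n − E[|E(G)|] = 63 − 31/7 = 410/7.
Numerically: ≈ 58.571429.
(This is only a lower bound; the true E[α(G)] may be larger.)

E[α(G)] ≥ 410/7 ≈ 58.571429.


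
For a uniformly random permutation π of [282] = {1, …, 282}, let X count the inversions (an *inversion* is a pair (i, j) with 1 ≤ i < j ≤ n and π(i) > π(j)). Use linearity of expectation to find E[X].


Write X = Σ X_I over the C(282, 2) = 39621 pairs i < j, with X_I the indicator of one inversion.
There are 39621 indicators.
For each fixed pair i < j, the values π(i) and π(j) are two distinct elements of {1, …, 282} in uniformly random order; by symmetry P[π(i) > π(j)] = 1/2.
By linearity: E[X] = 39621 · (1/2) = C(282, 2) · (1/2) = 39621/2 = 39621/2 ≈ 19810.50000.

E[X] = 39621/2 = 19810.50000.


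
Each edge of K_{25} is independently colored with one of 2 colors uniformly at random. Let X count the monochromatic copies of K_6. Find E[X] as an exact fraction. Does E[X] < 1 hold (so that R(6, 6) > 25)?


E[X] = C(25, 6) · 2^{1 − 15} = 177100 · 2^{−14} = 177100/16384.
As a reduced fraction: E[X] = 44275/4096 ≈ 10.809.
Is E[X] < 1? NO.
Since E[X] ≥ 1, the first-moment bound is inconclusive at n = 25; it does NOT by itself certify R(6, 6) > 25.

E[X] = 44275/4096 ≈ 10.809; E[X] ≥ 1; first-moment method inconclusive here.


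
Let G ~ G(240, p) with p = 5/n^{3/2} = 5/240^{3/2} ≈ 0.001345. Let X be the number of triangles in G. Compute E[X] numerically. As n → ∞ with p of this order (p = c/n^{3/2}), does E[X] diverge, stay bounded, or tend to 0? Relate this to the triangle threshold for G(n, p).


Number of potential triangles: C(240, 3) = 2275280.
Each occurs with probability p³ ≈ (0.001345)³ ≈ 2.431977e-09.
By linearity: E[X] = C(240, 3)·p³ ≈ 2275280 · 2.431977e-09 ≈ 0.0055.
Since α = 3/2 > 1, p = c/n^{3/2} = o(1/n) is below the triangle threshold p ~ 1/n. Asymptotically E[X] ~ (c³/6)·n^{3(1−α)} = (5³/6)·n^{-1.5} → 0, so by Markov's inequality G has no triangles w.h.p.

E[X] ≈ 0.0055; in regime p = Θ(1/n^{3/2}) E[X] tends to 0 (below the triangle threshold p ~ 1/n).


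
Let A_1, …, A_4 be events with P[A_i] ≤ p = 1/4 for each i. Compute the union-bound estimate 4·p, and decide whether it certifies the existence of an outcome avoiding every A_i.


Union bound: P[∪_{i=1}^{4} A_i] ≤ Σ_i P[A_i] ≤ 4·p = 4·(1/4) = 1.
Numerically: 1 ≈ 1.000.
Is 1 < 1? NO.
Since the bound 1 is ≥ 1, the union bound is uninformative here; it does NOT by itself certify existence.

4·p = 1 ≈ 1.000; existence NOT certified by the union bound.


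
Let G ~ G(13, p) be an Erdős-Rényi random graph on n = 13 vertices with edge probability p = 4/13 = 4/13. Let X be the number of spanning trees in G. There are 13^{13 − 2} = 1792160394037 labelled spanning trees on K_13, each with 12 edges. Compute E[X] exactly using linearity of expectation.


K_13 has 13^{13 − 2} = 1792160394037 labelled spanning trees.
For each such spanning tree H, let X_H = 1 if all 12 edges of H are present in G. Then P[X_H = 1] = p^{12} = (4/13)^{12} = 16777216/23298085122481.
Summing the indicators: E[X] = Σ_H E[X_H] = 1792160394037 · p^{12} = 1792160394037 · 16777216/23298085122481 = 16777216/13.
Numerically: E[X] ≈ 1.29056e+06.

E[X] = 1792160394037 · (4/13)^{12} = 16777216/13 ≈ 1.29056e+06.


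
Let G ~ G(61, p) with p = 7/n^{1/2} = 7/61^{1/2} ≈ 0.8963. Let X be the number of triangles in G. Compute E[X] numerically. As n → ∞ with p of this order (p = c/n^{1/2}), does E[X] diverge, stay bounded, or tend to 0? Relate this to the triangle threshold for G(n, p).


Number of potential triangles: C(61, 3) = 35990.
Each occurs with probability p³ ≈ (0.8963)³ ≈ 7.199451e-01.
By linearity: E[X] = C(61, 3)·p³ ≈ 35990 · 7.199451e-01 ≈ 25910.8234.
Since α = 1/2 < 1, p = c/n^{1/2} ≫ 1/n is above the triangle threshold p ~ 1/n. Asymptotically E[X] ~ (c³/6)·n^{3(1−α)} = (7³/6)·n^{1.5} → ∞; triangles are abundant w.h.p.

E[X] ≈ 25910.8234; in regime p = Θ(1/n^{1/2}) E[X] diverges (above the triangle threshold p ~ 1/n).


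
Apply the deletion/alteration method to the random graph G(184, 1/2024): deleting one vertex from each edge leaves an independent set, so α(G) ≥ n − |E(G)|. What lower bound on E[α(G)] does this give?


E[|E(G)|] = C(184, 2)·p = 16836 · (1/2024) = 183/22.
E[α(G)] ≥ n − E[|E(G)|] = 184 − 183/22 = 3865/22.
Numerically: ≈ 175.6818.
(This is only a lower bound; the true E[α(G)] may be larger.)

E[α(G)] ≥ 3865/22 ≈ 175.6818.


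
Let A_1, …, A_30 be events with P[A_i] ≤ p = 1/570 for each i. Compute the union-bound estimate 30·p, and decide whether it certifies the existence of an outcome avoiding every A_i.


Union bound: P[∪_{i=1}^{30} A_i] ≤ Σ_i P[A_i] ≤ 30·p = 30·(1/570) = 1/19.
Numerically: 1/19 ≈ 0.053.
Is 1/19 < 1? YES.
Since P[∪ A_i] ≤ 1/19 < 1, the complement has P[∩ A_i^c] ≥ 1 − 1/19 = 18/19 > 0, so some outcome avoids every A_i.

30·p = 1/19 ≈ 0.053; existence CERTIFIED by the union bound.


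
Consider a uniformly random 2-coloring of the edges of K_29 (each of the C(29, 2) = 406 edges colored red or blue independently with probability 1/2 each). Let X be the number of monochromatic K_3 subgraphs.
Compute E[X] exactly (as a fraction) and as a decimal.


Let X = Σ_S X_S over the C(29, 3) = 3654 subsets S of size 3, where X_S = 1 if the K_3 on S is monochromatic.
For a fixed S, the K_3 on S has C(3, 2) = 3 edges. P[all 3 edges red] = (1/2)^3, and likewise for blue, so P[monochromatic] = 2·(1/2)^3 = 2^{1 − 3} = 1/4.
By linearity of expectation: E[X] = C(29, 3) · 2^{1 − 3} = 3654 · 1/4 = 1827/2.
Numerically: E[X] ≈ 913.5000.

E[X] = C(29,3)·2^(1−C(3,2)) = 1827/2 ≈ 913.5000.


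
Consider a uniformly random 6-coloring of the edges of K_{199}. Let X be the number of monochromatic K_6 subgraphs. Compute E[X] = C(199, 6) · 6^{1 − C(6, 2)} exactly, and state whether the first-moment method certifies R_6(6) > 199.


E[X] = C(199, 6) · 6^{1 − 15} = 79936367511 · 6^{−14} = 79936367511/78364164096.
As a reduced fraction: E[X] = 26645455837/26121388032 ≈ 1.0201.
Is E[X] < 1? NO.
Since E[X] ≥ 1, the first-moment bound is inconclusive at n = 199; it does NOT by itself certify R_6(6) > 199.

E[X] = 26645455837/26121388032 ≈ 1.0201; E[X] ≥ 1; first-moment method inconclusive here.


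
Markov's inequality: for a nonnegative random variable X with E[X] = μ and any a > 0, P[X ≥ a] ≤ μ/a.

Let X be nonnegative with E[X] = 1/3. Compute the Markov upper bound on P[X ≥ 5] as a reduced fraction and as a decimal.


μ = E[X] = 1/3, a = 5.
Markov: P[X ≥ 5] ≤ μ/a = (1/3)/5 = 1/15.
Numerically: ≈ 0.066667.
(Since a = 5 > μ = 0.333333, the bound 1/15 is < 1 and informative.)

P[X ≥ 5] ≤ 1/15 ≈ 0.066667.


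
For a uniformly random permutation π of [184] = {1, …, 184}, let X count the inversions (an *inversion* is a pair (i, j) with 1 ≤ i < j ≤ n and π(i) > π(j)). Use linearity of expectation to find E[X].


Write X = Σ X_I over the C(184, 2) = 16836 pairs i < j, with X_I the indicator of one inversion.
There are 16836 indicators.
For each fixed pair i < j, the values π(i) and π(j) are two distinct elements of {1, …, 184} in uniformly random order; by symmetry P[π(i) > π(j)] = 1/2.
By linearity: E[X] = 16836 · (1/2) = C(184, 2) · (1/2) = 16836/2 = 8418 ≈ 8418.0000.

E[X] = 8418 = 8418.0000.


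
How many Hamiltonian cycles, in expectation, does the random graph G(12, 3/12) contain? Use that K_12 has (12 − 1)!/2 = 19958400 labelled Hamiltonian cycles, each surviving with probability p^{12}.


K_12 has (12 − 1)!/2 = 19958400 labelled Hamiltonian cycles.
For each such Hamiltonian cycle H, let X_H = 1 if all 12 edges of H are present in G. Then P[X_H = 1] = p^{12} = (1/4)^{12} = 1/16777216.
By linearity: E[X] = Σ_H E[X_H] = 19958400 · p^{12} = 19958400 · 1/16777216 = 155925/131072.
Numerically: E[X] ≈ 1.1896.

E[X] = 19958400 · (1/4)^{12} = 155925/131072 ≈ 1.1896.


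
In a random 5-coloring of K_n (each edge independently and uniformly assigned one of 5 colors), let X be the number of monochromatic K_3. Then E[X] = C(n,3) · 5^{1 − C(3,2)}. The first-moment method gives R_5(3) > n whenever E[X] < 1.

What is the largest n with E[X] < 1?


We need C(n, 3) · 5^{1 − 3} < 1, i.e. C(n, 3) < 5^{3 − 1} = 25.
Check values of n near the boundary:
  n = 3: C(3, 3) = 1; 1 < 25? YES
  n = 4: C(4, 3) = 4; 4 < 25? YES
  n = 5: C(5, 3) = 10; 10 < 25? YES
  n = 6: C(6, 3) = 20; 20 < 25? YES
  n = 7: C(7, 3) = 35; 35 < 25? NO
  n = 8: C(8, 3) = 56; 56 < 25? NO
The largest n with C(n, 3) < 25 is n = 6 (where E[X] = 4/5 ≈ 0.8000000). Hence R_5(3) > 6, i.e. R_5(3) ≥ 7.

Largest n = 6; hence R_5(3) > 6.


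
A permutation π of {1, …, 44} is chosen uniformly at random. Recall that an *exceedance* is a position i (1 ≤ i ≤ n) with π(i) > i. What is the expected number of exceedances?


Write X = Σ_{i=1}^{44} X_i, where X_i = 1_{π(i) > i}.
For each fixed i, π(i) is uniform over {1, …, 44} (marginal of a uniform permutation), so P[π(i) > i] = (n − i)/n. Summing: Σ_{i=1}^{44} (n − i)/n = (0 + 1 + … + 43)/44 = 44(44 − 1)/(2·44) = (44 − 1)/2.
Hence E[X] = Σ_{i=1}^{44} (44 − i)/44 = 43/2 ≈ 21.5000.

E[X] = 43/2 = 21.5000.


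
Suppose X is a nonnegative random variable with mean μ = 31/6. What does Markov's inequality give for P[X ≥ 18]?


μ = E[X] = 31/6, a = 18.
Markov: P[X ≥ 18] ≤ μ/a = (31/6)/18 = 31/108.
Numerically: ≈ 0.287037.
(Since a = 18 > μ = 5.166667, the bound 31/108 is < 1 and informative.)

P[X ≥ 18] ≤ 31/108 ≈ 0.287037.


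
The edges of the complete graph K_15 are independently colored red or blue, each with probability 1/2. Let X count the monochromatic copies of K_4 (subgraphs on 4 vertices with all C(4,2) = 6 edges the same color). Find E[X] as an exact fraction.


Let X = Σ_S X_S over the C(15, 4) = 1365 subsets S of size 4, where X_S = 1 if the K_4 on S is monochromatic.
For a fixed S, the K_4 on S has C(4, 2) = 6 edges. P[all 6 edges red] = (1/2)^6, and likewise for blue, so P[monochromatic] = 2·(1/2)^6 = 2^{1 − 6} = 1/32.
By linearity: E[X] = C(15, 4) · 2^{1 − 6} = 1365 · 1/32 = 1365/32.
Numerically: E[X] ≈ 42.656250.

E[X] = C(15,4)·2^(1−C(4,2)) = 1365/32 ≈ 42.656250.


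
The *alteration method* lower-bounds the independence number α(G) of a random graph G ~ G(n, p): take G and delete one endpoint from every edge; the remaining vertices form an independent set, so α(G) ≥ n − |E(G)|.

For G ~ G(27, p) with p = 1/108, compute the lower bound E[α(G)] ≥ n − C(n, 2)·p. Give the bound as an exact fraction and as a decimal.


E[|E(G)|] = C(27, 2)·p = 351 · (1/108) = 13/4.
E[α(G)] ≥ n − E[|E(G)|] = 27 − 13/4 = 95/4.
Numerically: ≈ 23.7500.
(This is only a lower bound; the true E[α(G)] may be larger.)

E[α(G)] ≥ 95/4 ≈ 23.7500.


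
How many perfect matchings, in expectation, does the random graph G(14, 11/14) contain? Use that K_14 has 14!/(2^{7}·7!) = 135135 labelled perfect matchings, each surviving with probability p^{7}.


K_14 has 14!/(2^{7}·7!) = 135135 labelled perfect matchings.
For each such perfect matching H, let X_H = 1 if all 7 edges of H are present in G. Then P[X_H = 1] = p^{7} = (11/14)^{7} = 19487171/105413504.
By linearity: E[X] = Σ_H E[X_H] = 135135 · p^{7} = 135135 · 19487171/105413504 = 376199836155/15059072.
Numerically: E[X] ≈ 24981.6.

E[X] = 135135 · (11/14)^{7} = 376199836155/15059072 ≈ 24981.6.


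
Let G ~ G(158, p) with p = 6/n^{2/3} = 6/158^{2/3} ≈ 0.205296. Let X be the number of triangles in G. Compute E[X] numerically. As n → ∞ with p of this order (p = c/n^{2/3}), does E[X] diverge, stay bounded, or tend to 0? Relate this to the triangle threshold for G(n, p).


Number of potential triangles: C(158, 3) = 644956.
Each occurs with probability p³ ≈ (0.205296)³ ≈ 8.65245954e-03.
By linearity: E[X] = C(158, 3)·p³ ≈ 644956 · 8.65245954e-03 ≈ 5580.455696.
Since α = 2/3 < 1, p = c/n^{2/3} ≫ 1/n is above the triangle threshold p ~ 1/n. Asymptotically E[X] ~ (c³/6)·n^{3(1−α)} = (6³/6)·n^{1} → ∞; triangles are abundant w.h.p.

E[X] ≈ 5580.455696; in regime p = Θ(1/n^{2/3}) E[X] diverges (above the triangle threshold p ~ 1/n).


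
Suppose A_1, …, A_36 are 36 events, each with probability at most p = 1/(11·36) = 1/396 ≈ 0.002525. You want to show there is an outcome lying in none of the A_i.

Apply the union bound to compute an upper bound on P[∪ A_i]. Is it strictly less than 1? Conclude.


Union bound: P[∪_{i=1}^{36} A_i] ≤ Σ_i P[A_i] ≤ 36·p = 36·(1/396) = 1/11.
Numerically: 1/11 ≈ 0.090909.
Is 1/11 < 1? YES.
Since P[∪ A_i] ≤ 1/11 < 1, the complement has P[∩ A_i^c] ≥ 1 − 1/11 = 10/11 > 0, so some outcome avoids every A_i.

36·p = 1/11 ≈ 0.090909; existence CERTIFIED by the union bound.


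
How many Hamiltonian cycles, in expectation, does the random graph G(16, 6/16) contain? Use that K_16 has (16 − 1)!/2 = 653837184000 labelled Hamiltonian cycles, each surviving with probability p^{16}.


K_16 has (16 − 1)!/2 = 653837184000 labelled Hamiltonian cycles.
For each such Hamiltonian cycle H, let X_H = 1 if all 16 edges of H are present in G. Then P[X_H = 1] = p^{16} = (3/8)^{16} = 43046721/281474976710656.
By linearity: E[X] = Σ_H E[X_H] = 653837184000 · p^{16} = 653837184000 · 43046721/281474976710656 = 27485885585032875/274877906944.
Numerically: E[X] ≈ 99993.

E[X] = 653837184000 · (3/8)^{16} = 27485885585032875/274877906944 ≈ 99993.


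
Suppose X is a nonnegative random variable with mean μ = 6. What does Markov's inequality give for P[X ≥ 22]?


μ = E[X] = 6, a = 22.
Markov: P[X ≥ 22] ≤ μ/a = (6)/22 = 3/11.
Numerically: ≈ 0.272727.
(Since a = 22 > μ = 6.000000, the bound 3/11 is < 1 and informative.)

P[X ≥ 22] ≤ 3/11 ≈ 0.272727.


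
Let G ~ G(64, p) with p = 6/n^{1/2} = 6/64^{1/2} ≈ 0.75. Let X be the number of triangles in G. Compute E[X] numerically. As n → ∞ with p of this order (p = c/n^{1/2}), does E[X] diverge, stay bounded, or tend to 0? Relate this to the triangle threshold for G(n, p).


Number of potential triangles: C(64, 3) = 41664.
Each occurs with probability p³ ≈ (0.75)³ ≈ 4.21875e-01.
By linearity: E[X] = C(64, 3)·p³ ≈ 41664 · 4.21875e-01 ≈ 17577.000.
Since α = 1/2 < 1, p = c/n^{1/2} ≫ 1/n is above the triangle threshold p ~ 1/n. Asymptotically E[X] ~ (c³/6)·n^{3(1−α)} = (6³/6)·n^{1.5} → ∞; triangles are abundant w.h.p.

E[X] ≈ 17577.000; in regime p = Θ(1/n^{1/2}) E[X] diverges (above the triangle threshold p ~ 1/n).


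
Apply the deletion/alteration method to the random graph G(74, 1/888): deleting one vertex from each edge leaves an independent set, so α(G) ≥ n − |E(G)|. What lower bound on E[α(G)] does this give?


E[|E(G)|] = C(74, 2)·p = 2701 · (1/888) = 73/24.
E[α(G)] ≥ n − E[|E(G)|] = 74 − 73/24 = 1703/24.
Numerically: ≈ 70.958.
(This is only a lower bound; the true E[α(G)] may be larger.)

E[α(G)] ≥ 1703/24 ≈ 70.958.


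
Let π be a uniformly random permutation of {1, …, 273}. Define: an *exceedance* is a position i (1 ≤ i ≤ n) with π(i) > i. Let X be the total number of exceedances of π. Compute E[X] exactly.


Write X = Σ_{i=1}^{273} X_i, where X_i = 1_{π(i) > i}.
For each fixed i, π(i) is uniform over {1, …, 273} (marginal of a uniform permutation), so P[π(i) > i] = (n − i)/n. Summing: Σ_{i=1}^{273} (n − i)/n = (0 + 1 + … + 272)/273 = 273(273 − 1)/(2·273) = (273 − 1)/2.
Hence E[X] = Σ_{i=1}^{273} (273 − i)/273 = 136 ≈ 136.00000.

E[X] = 136 = 136.00000.


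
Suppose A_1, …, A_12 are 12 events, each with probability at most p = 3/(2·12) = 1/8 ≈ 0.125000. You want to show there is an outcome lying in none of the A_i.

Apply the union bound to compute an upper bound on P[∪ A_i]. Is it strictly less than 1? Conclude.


Union bound: P[∪_{i=1}^{12} A_i] ≤ Σ_i P[A_i] ≤ 12·p = 12·(1/8) = 3/2.
Numerically: 3/2 ≈ 1.500000.
Is 3/2 < 1? NO.
Since the bound 3/2 is ≥ 1, the union bound is uninformative here; it does NOT by itself certify existence.

12·p = 3/2 ≈ 1.500000; existence NOT certified by the union bound.


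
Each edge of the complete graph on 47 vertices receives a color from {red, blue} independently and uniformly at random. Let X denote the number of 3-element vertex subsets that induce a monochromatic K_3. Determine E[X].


Let X = Σ_S X_S over the C(47, 3) = 16215 subsets S of size 3, where X_S = 1 if the K_3 on S is monochromatic.
For a fixed S, the K_3 on S has C(3, 2) = 3 edges. P[all 3 edges red] = (1/2)^3, and likewise for blue, so P[monochromatic] = 2·(1/2)^3 = 2^{1 − 3} = 1/4.
By linearity: E[X] = C(47, 3) · 2^{1 − 3} = 16215 · 1/4 = 16215/4.
Numerically: E[X] ≈ 4053.75000.

E[X] = C(47,3)·2^(1−C(3,2)) = 16215/4 ≈ 4053.75000.


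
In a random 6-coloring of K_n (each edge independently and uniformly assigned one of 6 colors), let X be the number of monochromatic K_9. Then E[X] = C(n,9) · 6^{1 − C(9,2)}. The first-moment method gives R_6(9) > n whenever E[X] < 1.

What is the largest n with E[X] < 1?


We need C(n, 9) · 6^{1 − 36} < 1, i.e. C(n, 9) < 6^{36 − 1} = 1719070799748422591028658176.
Check values of n near the boundary:
  n = 4406: C(4406, 9) = 1710356485221788389505285700; 1710356485221788389505285700 < 1719070799748422591028658176? YES
  n = 4407: C(4407, 9) = 1713856532599459170657070050; 1713856532599459170657070050 < 1719070799748422591028658176? YES
  n = 4408: C(4408, 9) = 1717362945146264156457459600; 1717362945146264156457459600 < 1719070799748422591028658176? YES
  n = 4409: C(4409, 9) = 1720875732988608787686577131; 1720875732988608787686577131 < 1719070799748422591028658176? NO
The largest n with C(n, 9) < 1719070799748422591028658176 is n = 4408 (where E[X] = 35778394690547169926197075/35813974994758803979763712 ≈ 0.999007). Hence R_6(9) > 4408, i.e. R_6(9) ≥ 4409.

Largest n = 4408; hence R_6(9) > 4408.


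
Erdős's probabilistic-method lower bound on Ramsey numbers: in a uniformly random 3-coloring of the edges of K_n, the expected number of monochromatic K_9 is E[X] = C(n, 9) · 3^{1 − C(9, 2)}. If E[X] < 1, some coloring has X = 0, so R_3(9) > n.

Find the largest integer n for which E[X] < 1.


We need C(n, 9) · 3^{1 − 36} < 1, i.e. C(n, 9) < 3^{36 − 1} = 50031545098999707.
Check values of n near the boundary:
  n = 296: C(296, 9) = 42513789098994080; 42513789098994080 < 50031545098999707? YES
  n = 297: C(297, 9) = 43842345008337645; 43842345008337645 < 50031545098999707? YES
  n = 298: C(298, 9) = 45207677551849890; 45207677551849890 < 50031545098999707? YES
  n = 299: C(299, 9) = 46610674441390059; 46610674441390059 < 50031545098999707? YES
  n = 300: C(300, 9) = 48052241692154700; 48052241692154700 < 50031545098999707? YES
  n = 301: C(301, 9) = 49533303936090975; 49533303936090975 < 50031545098999707? YES
  n = 302: C(302, 9) = 51054804739588650; 51054804739588650 < 50031545098999707? NO
  n = 303: C(303, 9) = 52617706925494425; 52617706925494425 < 50031545098999707? NO
  n = 304: C(304, 9) = 54222992899492560; 54222992899492560 < 50031545098999707? NO
The largest n with C(n, 9) < 50031545098999707 is n = 301 (where E[X] = 16511101312030325/16677181699666569 ≈ 0.9900). Hence R_3(9) > 301, i.e. R_3(9) ≥ 302.

Largest n = 301; hence R_3(9) > 301.


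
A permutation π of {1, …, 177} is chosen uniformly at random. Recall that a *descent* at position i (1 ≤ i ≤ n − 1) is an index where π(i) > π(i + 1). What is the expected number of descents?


Write X = Σ X_I over i = 1, …, 176, with X_I the indicator of one descent.
There are 176 indicators.
For each fixed i, the pair (π(i), π(i+1)) is a uniformly random ordered pair of distinct values from {1, …, 177}; by symmetry P[π(i) > π(i+1)] = 1/2.
By linearity: E[X] = 176 · (1/2) = (177 − 1) · (1/2) = 88 ≈ 88.00000.

E[X] = 88 = 88.00000.


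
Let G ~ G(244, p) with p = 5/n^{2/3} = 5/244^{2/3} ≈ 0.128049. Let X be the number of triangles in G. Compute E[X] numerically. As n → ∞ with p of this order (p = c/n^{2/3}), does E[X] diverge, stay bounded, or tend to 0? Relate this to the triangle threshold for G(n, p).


Number of potential triangles: C(244, 3) = 2391444.
Each occurs with probability p³ ≈ (0.128049)³ ≈ 2.09957001e-03.
By linearity: E[X] = C(244, 3)·p³ ≈ 2391444 · 2.09957001e-03 ≈ 5021.004098.
Since α = 2/3 < 1, p = c/n^{2/3} ≫ 1/n is above the triangle threshold p ~ 1/n. Asymptotically E[X] ~ (c³/6)·n^{3(1−α)} = (5³/6)·n^{1} → ∞; triangles are abundant w.h.p.

E[X] ≈ 5021.004098; in regime p = Θ(1/n^{2/3}) E[X] diverges (above the triangle threshold p ~ 1/n).


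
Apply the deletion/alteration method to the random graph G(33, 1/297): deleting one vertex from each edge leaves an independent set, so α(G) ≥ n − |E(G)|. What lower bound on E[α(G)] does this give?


E[|E(G)|] = C(33, 2)·p = 528 · (1/297) = 16/9.
E[α(G)] ≥ n − E[|E(G)|] = 33 − 16/9 = 281/9.
Numerically: ≈ 31.222.
(This is only a lower bound; the true E[α(G)] may be larger.)

E[α(G)] ≥ 281/9 ≈ 31.222.


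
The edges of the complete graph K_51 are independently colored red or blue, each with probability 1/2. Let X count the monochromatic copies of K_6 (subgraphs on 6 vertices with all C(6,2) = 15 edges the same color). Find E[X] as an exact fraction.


Let X = Σ_S X_S over the C(51, 6) = 18009460 subsets S of size 6, where X_S = 1 if the K_6 on S is monochromatic.
For a fixed S, the K_6 on S has C(6, 2) = 15 edges. P[all 15 edges red] = (1/2)^15, and likewise for blue, so P[monochromatic] = 2·(1/2)^15 = 2^{1 − 15} = 1/16384.
By linearity of expectation: E[X] = C(51, 6) · 2^{1 − 15} = 18009460 · 1/16384 = 4502365/4096.
Numerically: E[X] ≈ 1099.210205.

E[X] = C(51,6)·2^(1−C(6,2)) = 4502365/4096 ≈ 1099.210205.


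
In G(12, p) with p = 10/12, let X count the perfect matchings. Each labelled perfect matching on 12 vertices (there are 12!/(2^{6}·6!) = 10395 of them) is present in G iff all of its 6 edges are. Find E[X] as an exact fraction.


K_12 has 12!/(2^{6}·6!) = 10395 labelled perfect matchings.
For each such perfect matching H, let X_H = 1 if all 6 edges of H are present in G. Then P[X_H = 1] = p^{6} = (5/6)^{6} = 15625/46656.
By linearity: E[X] = Σ_H E[X_H] = 10395 · p^{6} = 10395 · 15625/46656 = 6015625/1728.
Numerically: E[X] ≈ 3.48e+03.

E[X] = 10395 · (5/6)^{6} = 6015625/1728 ≈ 3.48e+03.


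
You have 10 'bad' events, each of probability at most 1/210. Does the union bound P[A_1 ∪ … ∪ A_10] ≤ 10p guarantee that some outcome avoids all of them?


Union bound: P[∪_{i=1}^{10} A_i] ≤ Σ_i P[A_i] ≤ 10·p = 10·(1/210) = 1/21.
Numerically: 1/21 ≈ 0.048.
Is 1/21 < 1? YES.
Since P[∪ A_i] ≤ 1/21 < 1, the complement has P[∩ A_i^c] ≥ 1 − 1/21 = 20/21 > 0, so some outcome avoids every A_i.

10·p = 1/21 ≈ 0.048; existence CERTIFIED by the union bound.


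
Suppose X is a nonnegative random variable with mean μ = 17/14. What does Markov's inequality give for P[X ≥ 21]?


μ = E[X] = 17/14, a = 21.
Markov: P[X ≥ 21] ≤ μ/a = (17/14)/21 = 17/294.
Numerically: ≈ 0.0578.
(Since a = 21 > μ = 1.2143, the bound 17/294 is < 1 and informative.)

P[X ≥ 21] ≤ 17/294 ≈ 0.0578.


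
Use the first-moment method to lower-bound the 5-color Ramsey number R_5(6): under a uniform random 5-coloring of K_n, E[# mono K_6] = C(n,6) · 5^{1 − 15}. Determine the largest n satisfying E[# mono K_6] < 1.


We need C(n, 6) · 5^{1 − 15} < 1, i.e. C(n, 6) < 5^{15 − 1} = 6103515625.
Check values of n near the boundary:
  n = 128: C(128, 6) = 5423611200; 5423611200 < 6103515625? YES
  n = 129: C(129, 6) = 5688177600; 5688177600 < 6103515625? YES
  n = 130: C(130, 6) = 5963412000; 5963412000 < 6103515625? YES
  n = 131: C(131, 6) = 6249655776; 6249655776 < 6103515625? NO
  n = 132: C(132, 6) = 6547258432; 6547258432 < 6103515625? NO
  n = 133: C(133, 6) = 6856577728; 6856577728 < 6103515625? NO
The largest n with C(n, 6) < 6103515625 is n = 130 (where E[X] = 47707296/48828125 ≈ 0.977045). Hence R_5(6) > 130, i.e. R_5(6) ≥ 131.

Largest n = 130; hence R_5(6) > 130.


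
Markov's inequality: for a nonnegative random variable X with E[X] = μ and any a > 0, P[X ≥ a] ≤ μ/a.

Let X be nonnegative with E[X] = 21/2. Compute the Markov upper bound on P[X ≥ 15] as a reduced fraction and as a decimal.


μ = E[X] = 21/2, a = 15.
Markov: P[X ≥ 15] ≤ μ/a = (21/2)/15 = 7/10.
Numerically: ≈ 0.70000.
(Since a = 15 > μ = 10.50000, the bound 7/10 is < 1 and informative.)

P[X ≥ 15] ≤ 7/10 ≈ 0.70000.


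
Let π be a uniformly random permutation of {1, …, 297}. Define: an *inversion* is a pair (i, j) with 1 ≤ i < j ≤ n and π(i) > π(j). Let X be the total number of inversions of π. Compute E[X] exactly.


Write X = Σ X_I over the C(297, 2) = 43956 pairs i < j, with X_I the indicator of one inversion.
There are 43956 indicators.
For each fixed pair i < j, the values π(i) and π(j) are two distinct elements of {1, …, 297} in uniformly random order; by symmetry P[π(i) > π(j)] = 1/2.
By linearity: E[X] = 43956 · (1/2) = C(297, 2) · (1/2) = 43956/2 = 21978 ≈ 21978.0000.

E[X] = 21978 = 21978.0000.


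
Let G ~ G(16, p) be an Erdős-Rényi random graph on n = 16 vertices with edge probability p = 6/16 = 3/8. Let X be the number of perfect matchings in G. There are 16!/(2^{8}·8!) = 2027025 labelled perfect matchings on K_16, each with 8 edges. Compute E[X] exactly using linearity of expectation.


K_16 has 16!/(2^{8}·8!) = 2027025 labelled perfect matchings.
For each such perfect matching H, let X_H = 1 if all 8 edges of H are present in G. Then P[X_H = 1] = p^{8} = (3/8)^{8} = 6561/16777216.
Summing the indicators: E[X] = Σ_H E[X_H] = 2027025 · p^{8} = 2027025 · 6561/16777216 = 13299311025/16777216.
Numerically: E[X] ≈ 792.701.

E[X] = 2027025 · (3/8)^{8} = 13299311025/16777216 ≈ 792.701.


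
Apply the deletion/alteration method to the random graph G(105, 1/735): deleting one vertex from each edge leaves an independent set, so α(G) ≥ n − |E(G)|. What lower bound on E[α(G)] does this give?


E[|E(G)|] = C(105, 2)·p = 5460 · (1/735) = 52/7.
E[α(G)] ≥ n − E[|E(G)|] = 105 − 52/7 = 683/7.
Numerically: ≈ 97.5714.
(This is only a lower bound; the true E[α(G)] may be larger.)

E[α(G)] ≥ 683/7 ≈ 97.5714.


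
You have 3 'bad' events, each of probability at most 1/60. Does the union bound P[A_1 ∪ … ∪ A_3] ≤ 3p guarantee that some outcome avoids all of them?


Union bound: P[∪_{i=1}^{3} A_i] ≤ Σ_i P[A_i] ≤ 3·p = 3·(1/60) = 1/20.
Numerically: 1/20 ≈ 0.050000.
Is 1/20 < 1? YES.
Since P[∪ A_i] ≤ 1/20 < 1, the complement has P[∩ A_i^c] ≥ 1 − 1/20 = 19/20 > 0, so some outcome avoids every A_i.

3·p = 1/20 ≈ 0.050000; existence CERTIFIED by the union bound.


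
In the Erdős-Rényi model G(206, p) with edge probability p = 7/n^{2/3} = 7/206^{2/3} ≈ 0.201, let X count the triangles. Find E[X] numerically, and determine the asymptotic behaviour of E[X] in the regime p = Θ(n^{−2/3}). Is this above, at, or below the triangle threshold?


Number of potential triangles: C(206, 3) = 1435820.
Each occurs with probability p³ ≈ (0.201)³ ≈ 8.08276e-03.
By linearity: E[X] = C(206, 3)·p³ ≈ 1435820 · 8.08276e-03 ≈ 11605.388.
Since α = 2/3 < 1, p = c/n^{2/3} ≫ 1/n is above the triangle threshold p ~ 1/n. Asymptotically E[X] ~ (c³/6)·n^{3(1−α)} = (7³/6)·n^{1} → ∞; triangles are abundant w.h.p.

E[X] ≈ 11605.388; in regime p = Θ(1/n^{2/3}) E[X] diverges (above the triangle threshold p ~ 1/n).


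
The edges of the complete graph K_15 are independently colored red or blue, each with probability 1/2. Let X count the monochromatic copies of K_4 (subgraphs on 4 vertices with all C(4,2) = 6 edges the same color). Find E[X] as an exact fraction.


Let X = Σ_S X_S over the C(15, 4) = 1365 subsets S of size 4, where X_S = 1 if the K_4 on S is monochromatic.
For a fixed S, the K_4 on S has C(4, 2) = 6 edges. P[all 6 edges red] = (1/2)^6, and likewise for blue, so P[monochromatic] = 2·(1/2)^6 = 2^{1 − 6} = 1/32.
By linearity: E[X] = C(15, 4) · 2^{1 − 6} = 1365 · 1/32 = 1365/32.
Numerically: E[X] ≈ 42.656250.

E[X] = C(15,4)·2^(1−C(4,2)) = 1365/32 ≈ 42.656250.


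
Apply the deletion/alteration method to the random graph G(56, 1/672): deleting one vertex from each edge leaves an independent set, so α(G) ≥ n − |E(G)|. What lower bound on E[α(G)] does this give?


E[|E(G)|] = C(56, 2)·p = 1540 · (1/672) = 55/24.
E[α(G)] ≥ n − E[|E(G)|] = 56 − 55/24 = 1289/24.
Numerically: ≈ 53.708.
(This is only a lower bound; the true E[α(G)] may be larger.)

E[α(G)] ≥ 1289/24 ≈ 53.708.
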